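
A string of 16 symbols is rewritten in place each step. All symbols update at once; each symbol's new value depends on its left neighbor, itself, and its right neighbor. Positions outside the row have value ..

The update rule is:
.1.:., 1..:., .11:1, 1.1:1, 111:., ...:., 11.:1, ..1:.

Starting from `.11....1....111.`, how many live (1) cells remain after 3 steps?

step 1: .11.........1.1.
step 2: .11..........1..
step 3: .11.............
count of 1: 2

2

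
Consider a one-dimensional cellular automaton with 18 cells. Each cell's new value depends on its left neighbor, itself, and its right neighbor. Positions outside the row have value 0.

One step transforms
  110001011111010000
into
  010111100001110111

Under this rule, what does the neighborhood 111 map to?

At position 8 the neighborhood is 111; the next row has 0 there.

0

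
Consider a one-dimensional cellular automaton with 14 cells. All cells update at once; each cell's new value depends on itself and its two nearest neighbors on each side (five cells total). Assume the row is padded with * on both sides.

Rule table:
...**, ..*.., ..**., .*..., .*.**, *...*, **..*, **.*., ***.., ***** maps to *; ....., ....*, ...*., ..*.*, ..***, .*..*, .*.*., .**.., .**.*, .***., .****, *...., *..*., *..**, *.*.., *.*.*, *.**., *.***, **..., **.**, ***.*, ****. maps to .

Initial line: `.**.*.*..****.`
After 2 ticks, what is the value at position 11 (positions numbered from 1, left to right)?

.

...*..........
.*.**........*
position 11 holds .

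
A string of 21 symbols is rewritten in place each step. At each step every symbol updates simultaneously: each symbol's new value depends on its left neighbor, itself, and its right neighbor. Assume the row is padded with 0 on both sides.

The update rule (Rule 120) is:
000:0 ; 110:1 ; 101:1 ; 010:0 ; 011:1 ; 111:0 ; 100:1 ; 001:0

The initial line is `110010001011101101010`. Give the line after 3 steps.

011110010100110011101

111001000110111110101
101100100111100011010
011110010100110011101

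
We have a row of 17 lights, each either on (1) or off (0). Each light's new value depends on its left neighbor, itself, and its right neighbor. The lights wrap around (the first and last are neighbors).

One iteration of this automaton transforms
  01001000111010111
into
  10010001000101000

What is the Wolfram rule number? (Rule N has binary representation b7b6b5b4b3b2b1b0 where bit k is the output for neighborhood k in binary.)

position 9: 111 → 0  (bit 7 = 0)
position 10: 110 → 0  (bit 6 = 0)
position 0: 101 → 1  (bit 5 = 1)
position 2: 100 → 0  (bit 4 = 0)
position 8: 011 → 0  (bit 3 = 0)
position 1: 010 → 0  (bit 2 = 0)
position 3: 001 → 1  (bit 1 = 1)
position 6: 000 → 0  (bit 0 = 0)
bits b7..b0 = 00100010 = 34

34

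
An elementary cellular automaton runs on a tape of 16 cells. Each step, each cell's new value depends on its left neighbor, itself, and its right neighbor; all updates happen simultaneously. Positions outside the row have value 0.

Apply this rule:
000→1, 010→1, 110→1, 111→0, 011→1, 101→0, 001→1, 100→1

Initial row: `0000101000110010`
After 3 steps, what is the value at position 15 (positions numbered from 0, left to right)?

step 1: 1111101111111111
step 2: 1000101000000001
step 3: 1111101111111111
position 15 holds 1

1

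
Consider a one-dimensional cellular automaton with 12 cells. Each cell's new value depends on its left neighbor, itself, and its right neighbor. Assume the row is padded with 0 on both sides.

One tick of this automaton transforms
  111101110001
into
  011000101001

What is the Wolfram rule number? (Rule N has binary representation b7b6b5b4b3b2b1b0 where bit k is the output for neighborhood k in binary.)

position 1: 111 → 1  (bit 7 = 1)
position 3: 110 → 0  (bit 6 = 0)
position 4: 101 → 0  (bit 5 = 0)
position 8: 100 → 1  (bit 4 = 1)
position 0: 011 → 0  (bit 3 = 0)
position 11: 010 → 1  (bit 2 = 1)
position 10: 001 → 0  (bit 1 = 0)
position 9: 000 → 0  (bit 0 = 0)
bits b7..b0 = 10010100 = 148

148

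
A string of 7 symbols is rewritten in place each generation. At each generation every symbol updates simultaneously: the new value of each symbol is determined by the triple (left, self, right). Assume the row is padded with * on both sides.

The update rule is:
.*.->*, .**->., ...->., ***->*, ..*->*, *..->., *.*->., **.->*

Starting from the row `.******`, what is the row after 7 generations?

.*.*.*.

..*****
.*.****
.*..***
.*.*.**
.*.*..*
.*.*.*.
.*.*.*.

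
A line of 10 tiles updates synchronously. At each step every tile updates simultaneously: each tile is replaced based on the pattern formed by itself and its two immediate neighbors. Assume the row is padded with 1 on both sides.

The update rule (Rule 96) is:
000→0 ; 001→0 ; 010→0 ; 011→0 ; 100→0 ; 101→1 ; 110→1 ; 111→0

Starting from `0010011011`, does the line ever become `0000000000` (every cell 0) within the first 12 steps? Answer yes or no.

yes

step 1: 0000001100
step 2: 0000000100
step 3: 0000000000
all cells are 0 at step 3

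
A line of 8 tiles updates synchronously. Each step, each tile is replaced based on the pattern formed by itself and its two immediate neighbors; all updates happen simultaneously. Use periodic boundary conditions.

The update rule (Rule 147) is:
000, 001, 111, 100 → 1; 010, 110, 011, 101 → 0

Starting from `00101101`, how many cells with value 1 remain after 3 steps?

11000000
00111111
11011110
count of 1: 6

6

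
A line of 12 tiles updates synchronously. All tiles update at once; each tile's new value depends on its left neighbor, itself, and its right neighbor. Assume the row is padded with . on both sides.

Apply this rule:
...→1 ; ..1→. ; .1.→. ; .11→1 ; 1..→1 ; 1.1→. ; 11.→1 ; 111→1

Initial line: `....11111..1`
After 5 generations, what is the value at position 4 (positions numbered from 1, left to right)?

.

generation 1: 111.111111..
generation 2: 111.11111111
generation 3: 111.11111111  (fixed point — unchanged through generation 5)
position 4 holds .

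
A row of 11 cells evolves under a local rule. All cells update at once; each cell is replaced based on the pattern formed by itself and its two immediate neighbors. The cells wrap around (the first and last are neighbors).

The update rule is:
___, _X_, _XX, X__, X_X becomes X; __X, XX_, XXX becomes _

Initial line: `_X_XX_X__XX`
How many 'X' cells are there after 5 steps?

4

step 1: XXXX_XXX_X_
step 2: X___XX__XXX
step 3: _XX_X_X_X__
step 4: _X_XXXXXXXX
step 5: XXXX_______
count of X: 4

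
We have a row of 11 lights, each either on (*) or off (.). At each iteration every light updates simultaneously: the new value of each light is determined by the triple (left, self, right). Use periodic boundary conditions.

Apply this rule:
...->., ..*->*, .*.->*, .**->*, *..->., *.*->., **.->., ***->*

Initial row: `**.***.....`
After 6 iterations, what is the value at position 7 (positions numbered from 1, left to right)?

*..**.....*
..**.....**
.**.....**.
**.....**..
*.....**..*
.....**..**
position 7 holds *

*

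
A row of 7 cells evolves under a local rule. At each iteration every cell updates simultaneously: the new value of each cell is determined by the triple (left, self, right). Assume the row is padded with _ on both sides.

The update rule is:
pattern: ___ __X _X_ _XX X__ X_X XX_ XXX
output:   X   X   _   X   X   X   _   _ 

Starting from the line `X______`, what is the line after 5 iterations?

iteration 1: _XXXXXX
iteration 2: XX_____
iteration 3: X_XXXXX
iteration 4: _XX____
iteration 5: XX_XXXX

XX_XXXX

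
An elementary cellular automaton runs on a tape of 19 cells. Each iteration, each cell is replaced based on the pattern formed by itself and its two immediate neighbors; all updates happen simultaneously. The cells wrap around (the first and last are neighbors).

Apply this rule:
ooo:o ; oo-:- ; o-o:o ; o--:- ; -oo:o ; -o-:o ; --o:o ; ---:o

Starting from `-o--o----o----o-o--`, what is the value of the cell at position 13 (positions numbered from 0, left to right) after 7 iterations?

oo-oo-oooo-oooooo-o
o-oo-oooo-oooooo-oo
-oo-oooo-oooooo-ooo
oo-oooo-oooooo-ooo-
o-oooo-oooooo-ooo-o
-oooo-oooooo-ooo-oo
oooo-oooooo-ooo-oo-
position 13 holds o

o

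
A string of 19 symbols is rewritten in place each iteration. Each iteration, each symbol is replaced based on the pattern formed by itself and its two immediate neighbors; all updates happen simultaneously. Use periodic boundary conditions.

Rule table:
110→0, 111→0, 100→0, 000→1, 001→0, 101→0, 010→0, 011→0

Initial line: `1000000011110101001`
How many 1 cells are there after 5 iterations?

5

iteration 1: 0011111000000000000
iteration 2: 1000000011111111111
iteration 3: 0011111000000000000  (repeats iteration 1; period 2)
iteration 5: 0011111000000000000
count of 1: 5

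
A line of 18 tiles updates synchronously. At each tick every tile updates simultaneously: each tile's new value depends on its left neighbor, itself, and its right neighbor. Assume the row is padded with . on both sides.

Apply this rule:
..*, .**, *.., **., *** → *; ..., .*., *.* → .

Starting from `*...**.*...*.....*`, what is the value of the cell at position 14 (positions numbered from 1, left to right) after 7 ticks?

.

.*.***..*.*.*...*.
*..*****.....*.*.*
.********...*.....
**********.*.*....
**********....*...
***********..*.*..
*************...*.
position 14 holds .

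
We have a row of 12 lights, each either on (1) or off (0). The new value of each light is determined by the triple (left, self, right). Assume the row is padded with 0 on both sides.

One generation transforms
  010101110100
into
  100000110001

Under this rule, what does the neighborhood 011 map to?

0

At position 5 the neighborhood is 011; the next row has 0 there.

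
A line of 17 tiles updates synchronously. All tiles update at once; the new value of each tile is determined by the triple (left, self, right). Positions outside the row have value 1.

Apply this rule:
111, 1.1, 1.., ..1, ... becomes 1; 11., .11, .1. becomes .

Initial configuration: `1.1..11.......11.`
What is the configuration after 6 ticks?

tick 1: .1.11..1111111..1
tick 2: 1.1..11.11111.11.
tick 3: .1.11..1.111.1..1
tick 4: 1.1..11.1.1.1.11.
tick 5: .1.11..1.1.1.1..1
tick 6: 1.1..11.1.1.1.11.

1.1..11.1.1.1.11.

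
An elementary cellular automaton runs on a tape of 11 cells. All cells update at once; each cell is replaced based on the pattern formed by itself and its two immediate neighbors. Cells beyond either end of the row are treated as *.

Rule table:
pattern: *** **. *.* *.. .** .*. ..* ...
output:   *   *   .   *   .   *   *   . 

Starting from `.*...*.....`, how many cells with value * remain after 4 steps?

.**.***...*
..*..***.*.
*****.**.*.
*****..*.*.
count of *: 7

7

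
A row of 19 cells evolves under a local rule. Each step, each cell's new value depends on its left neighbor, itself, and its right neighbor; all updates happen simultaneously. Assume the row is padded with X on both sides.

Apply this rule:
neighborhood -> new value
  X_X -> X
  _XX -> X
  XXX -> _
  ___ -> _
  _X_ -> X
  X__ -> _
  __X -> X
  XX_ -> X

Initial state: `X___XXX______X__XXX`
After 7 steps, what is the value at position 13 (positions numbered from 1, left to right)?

X

step 1: X__XX_X_____XX_XX__
step 2: X_XXXXX____XXXXXX_X
step 3: XXX___X___XX____XXX
step 4: __X__XX__XXX___XX__
step 5: _XX_XXX_XX_X__XXX_X
step 6: XXXXX_XXXXXX_XX_XXX
step 7: ____XXX____XXXXXX__
position 13 holds X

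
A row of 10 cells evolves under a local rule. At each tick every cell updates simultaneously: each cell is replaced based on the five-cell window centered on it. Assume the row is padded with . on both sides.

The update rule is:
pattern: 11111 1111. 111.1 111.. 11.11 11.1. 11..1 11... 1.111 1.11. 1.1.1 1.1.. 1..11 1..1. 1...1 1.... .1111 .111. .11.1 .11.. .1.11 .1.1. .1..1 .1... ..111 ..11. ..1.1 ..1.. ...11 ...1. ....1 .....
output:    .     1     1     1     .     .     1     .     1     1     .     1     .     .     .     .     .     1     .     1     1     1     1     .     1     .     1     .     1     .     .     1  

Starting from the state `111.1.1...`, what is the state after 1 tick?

111..11..1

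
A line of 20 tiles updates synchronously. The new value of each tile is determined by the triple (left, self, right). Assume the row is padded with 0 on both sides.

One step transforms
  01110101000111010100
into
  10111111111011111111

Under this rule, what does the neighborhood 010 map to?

1

At position 5 the neighborhood is 010; the next row has 1 there.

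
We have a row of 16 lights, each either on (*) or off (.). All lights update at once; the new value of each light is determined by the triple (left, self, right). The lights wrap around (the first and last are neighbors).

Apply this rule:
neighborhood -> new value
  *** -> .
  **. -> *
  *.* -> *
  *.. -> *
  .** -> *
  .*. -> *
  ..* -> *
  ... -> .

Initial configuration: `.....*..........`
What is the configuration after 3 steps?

....***.........
...**.**........
..*******.......

..*******.......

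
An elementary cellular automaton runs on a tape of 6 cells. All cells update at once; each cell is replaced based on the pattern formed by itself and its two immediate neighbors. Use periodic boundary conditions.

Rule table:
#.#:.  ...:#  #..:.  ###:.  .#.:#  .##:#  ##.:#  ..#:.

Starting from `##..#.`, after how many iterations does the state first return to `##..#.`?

##..#.

1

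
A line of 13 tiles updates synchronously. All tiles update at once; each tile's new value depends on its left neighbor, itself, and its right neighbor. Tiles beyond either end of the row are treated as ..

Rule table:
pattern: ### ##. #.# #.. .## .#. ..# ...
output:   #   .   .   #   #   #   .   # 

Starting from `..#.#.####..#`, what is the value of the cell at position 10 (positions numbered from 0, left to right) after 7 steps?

#

#.#.#.###.#.#
#.#.#.##..#.#
#.#.#.#.#.#.#
#.#.#.#.#.#.#  (fixed point — unchanged through step 7)
position 10 holds #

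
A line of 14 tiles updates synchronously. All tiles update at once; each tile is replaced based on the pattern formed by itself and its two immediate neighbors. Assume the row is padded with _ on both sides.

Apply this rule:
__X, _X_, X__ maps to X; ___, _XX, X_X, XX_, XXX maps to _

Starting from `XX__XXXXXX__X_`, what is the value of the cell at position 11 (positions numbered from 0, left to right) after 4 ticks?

X

__XX______XXXX
_X__X____X____
XXXXXX__XXX___
______XX___X__
position 11 holds X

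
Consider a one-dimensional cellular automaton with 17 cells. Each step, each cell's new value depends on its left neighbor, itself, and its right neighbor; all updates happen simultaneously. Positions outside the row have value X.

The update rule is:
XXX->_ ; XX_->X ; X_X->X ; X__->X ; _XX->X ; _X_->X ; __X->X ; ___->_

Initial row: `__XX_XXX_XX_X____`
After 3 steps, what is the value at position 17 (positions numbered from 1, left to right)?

XXXXXX_XXXXXXX__X
_____XXX_____XXXX
X___XX_XX___XX___
position 17 holds _

_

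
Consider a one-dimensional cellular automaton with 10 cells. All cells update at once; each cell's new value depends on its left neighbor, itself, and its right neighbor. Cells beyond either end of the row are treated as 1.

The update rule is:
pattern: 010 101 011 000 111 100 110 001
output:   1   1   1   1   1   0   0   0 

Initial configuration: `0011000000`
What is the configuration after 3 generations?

0010011110
0010011101
0010011011

0010011011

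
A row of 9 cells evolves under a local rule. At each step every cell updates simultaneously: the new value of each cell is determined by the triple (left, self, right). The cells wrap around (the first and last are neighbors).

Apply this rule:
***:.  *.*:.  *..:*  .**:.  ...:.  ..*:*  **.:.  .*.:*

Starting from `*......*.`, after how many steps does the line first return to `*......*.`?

4

**....**.
..*..*...
.******..
*......*.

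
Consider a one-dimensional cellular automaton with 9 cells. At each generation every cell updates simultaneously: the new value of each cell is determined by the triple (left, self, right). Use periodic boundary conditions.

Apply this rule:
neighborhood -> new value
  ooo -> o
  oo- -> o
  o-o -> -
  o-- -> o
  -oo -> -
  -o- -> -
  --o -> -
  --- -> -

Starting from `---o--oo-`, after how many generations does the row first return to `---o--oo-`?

generation 1: ----o--oo
generation 2: o----o--o
generation 3: oo----o--
generation 4: -oo----o-
generation 5: --oo----o
generation 6: o--oo----
generation 7: -o--oo---
generation 8: --o--oo--
generation 9: ---o--oo-

9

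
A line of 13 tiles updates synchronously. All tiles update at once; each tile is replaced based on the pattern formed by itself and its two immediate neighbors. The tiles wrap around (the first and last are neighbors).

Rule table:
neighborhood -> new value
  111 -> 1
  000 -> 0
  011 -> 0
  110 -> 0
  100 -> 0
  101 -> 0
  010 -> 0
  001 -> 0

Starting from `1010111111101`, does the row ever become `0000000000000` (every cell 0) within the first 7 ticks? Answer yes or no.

yes

tick 1: 0000011111000
tick 2: 0000001110000
tick 3: 0000000100000
tick 4: 0000000000000
all cells are 0 at tick 4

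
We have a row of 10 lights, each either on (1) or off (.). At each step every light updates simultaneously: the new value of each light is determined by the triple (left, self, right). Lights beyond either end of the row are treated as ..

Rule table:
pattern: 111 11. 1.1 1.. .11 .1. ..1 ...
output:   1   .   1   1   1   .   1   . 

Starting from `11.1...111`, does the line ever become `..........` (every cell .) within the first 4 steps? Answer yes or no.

no

1.1.1.111.
.1.1.111.1
1.1.111.1.
.1.111.1.1
step 4 is .1.111.1.1, still not uniform .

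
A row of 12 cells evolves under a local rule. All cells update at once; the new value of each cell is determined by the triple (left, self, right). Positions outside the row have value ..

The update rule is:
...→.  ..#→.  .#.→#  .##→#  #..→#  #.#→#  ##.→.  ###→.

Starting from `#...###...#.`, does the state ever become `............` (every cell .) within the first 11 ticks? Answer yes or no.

##..#..#..##
#.#.##.##.#.
#####.##.###
#....##.##..
##...#.##.#.
#.#..###.###
####.#..##..
#...###.#.#.
##..#..#####
#.#.##.#....
#####.###...
tick 11 is #####.###..., still not uniform .

no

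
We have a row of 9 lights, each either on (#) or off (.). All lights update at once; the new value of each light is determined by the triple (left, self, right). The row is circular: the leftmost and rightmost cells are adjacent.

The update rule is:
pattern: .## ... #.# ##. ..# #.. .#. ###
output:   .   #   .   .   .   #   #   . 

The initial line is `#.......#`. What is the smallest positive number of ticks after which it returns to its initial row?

.######..
.......##
######...
......##.
#####...#
.....##..
####...##
....##...
###...###
...##....
##...####
..##.....
#...#####
.##......
...######
##.......
..######.
#.......#

18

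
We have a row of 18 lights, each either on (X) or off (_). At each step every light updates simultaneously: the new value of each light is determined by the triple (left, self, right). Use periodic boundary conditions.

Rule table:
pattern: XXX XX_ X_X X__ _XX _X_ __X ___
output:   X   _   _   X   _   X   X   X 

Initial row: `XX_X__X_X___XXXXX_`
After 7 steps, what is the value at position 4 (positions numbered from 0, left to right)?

X

___XXXX_XXXX_XXX__
XXX_XX___XX___X_XX
XX____XXX__XXXX__X
X_XXXX_X_XX_XX_XX_
X__XX__X__________
XXX__XXXXXXXXXXXXX
XX_XX_XXXXXXXXXXXX
position 4 holds X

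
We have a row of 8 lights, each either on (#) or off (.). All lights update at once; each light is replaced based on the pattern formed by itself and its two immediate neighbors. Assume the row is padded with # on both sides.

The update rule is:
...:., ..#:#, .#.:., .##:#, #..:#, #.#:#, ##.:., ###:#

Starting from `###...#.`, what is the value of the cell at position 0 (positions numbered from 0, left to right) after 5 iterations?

iteration 1: ##.#.#.#
iteration 2: #.#.#.##
iteration 3: .#.#.###
iteration 4: #.#.####
iteration 5: .#.#####
position 0 holds .

.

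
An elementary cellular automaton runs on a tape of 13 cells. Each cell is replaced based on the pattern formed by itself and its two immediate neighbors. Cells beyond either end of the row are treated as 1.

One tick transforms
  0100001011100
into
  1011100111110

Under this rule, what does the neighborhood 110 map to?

At position 10 the neighborhood is 110; the next row has 1 there.

1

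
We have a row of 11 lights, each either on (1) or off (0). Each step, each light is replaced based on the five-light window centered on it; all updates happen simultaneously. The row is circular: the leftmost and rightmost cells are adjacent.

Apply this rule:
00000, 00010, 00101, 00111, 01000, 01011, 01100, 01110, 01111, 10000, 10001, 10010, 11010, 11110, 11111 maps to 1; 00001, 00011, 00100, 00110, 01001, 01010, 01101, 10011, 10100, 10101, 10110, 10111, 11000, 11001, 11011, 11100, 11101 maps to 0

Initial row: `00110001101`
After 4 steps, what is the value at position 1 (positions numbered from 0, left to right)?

00010100010
10110011101
00010011000
10100001011
position 1 holds 0

0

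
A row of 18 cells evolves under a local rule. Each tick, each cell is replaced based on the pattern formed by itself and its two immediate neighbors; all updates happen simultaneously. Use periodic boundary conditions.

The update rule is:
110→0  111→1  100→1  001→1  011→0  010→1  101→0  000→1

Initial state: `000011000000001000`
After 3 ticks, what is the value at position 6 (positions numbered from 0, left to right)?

111100111111111111
111011011111111111
110000001111111111
position 6 holds 0

0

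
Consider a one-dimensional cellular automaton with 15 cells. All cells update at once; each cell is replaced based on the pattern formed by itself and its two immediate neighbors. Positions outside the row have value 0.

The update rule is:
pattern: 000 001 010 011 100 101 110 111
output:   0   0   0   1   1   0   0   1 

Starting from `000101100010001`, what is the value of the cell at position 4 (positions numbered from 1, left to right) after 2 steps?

0

000001010001000
000000001000100
position 4 holds 0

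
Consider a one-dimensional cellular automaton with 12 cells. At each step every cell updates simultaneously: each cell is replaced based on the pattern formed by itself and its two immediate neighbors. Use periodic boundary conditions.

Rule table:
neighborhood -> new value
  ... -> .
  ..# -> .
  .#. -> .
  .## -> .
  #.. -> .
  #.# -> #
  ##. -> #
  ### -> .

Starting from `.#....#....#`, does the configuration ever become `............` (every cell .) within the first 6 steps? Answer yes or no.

yes

step 1: #...........
step 2: ............
all cells are . at step 2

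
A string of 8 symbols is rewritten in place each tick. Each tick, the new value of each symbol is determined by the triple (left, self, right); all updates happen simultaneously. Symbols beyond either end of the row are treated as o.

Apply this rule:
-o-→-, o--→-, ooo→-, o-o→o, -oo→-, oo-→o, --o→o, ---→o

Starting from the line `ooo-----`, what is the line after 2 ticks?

tick 1: --o-oooo
tick 2: -o-o----

-o-o----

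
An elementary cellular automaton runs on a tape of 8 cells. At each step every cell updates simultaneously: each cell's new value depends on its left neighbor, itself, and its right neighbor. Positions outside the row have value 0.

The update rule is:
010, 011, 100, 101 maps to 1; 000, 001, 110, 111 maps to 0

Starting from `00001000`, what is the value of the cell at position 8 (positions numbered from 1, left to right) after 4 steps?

00001100
00001010
00001111
00001000
position 8 holds 0

0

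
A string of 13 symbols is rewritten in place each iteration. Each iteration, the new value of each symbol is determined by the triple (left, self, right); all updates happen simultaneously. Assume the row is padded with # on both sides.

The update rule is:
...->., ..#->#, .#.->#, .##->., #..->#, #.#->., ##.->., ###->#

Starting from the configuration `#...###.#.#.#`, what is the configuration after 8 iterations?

.#.#.#..#.#..
.#.#.####.###
.#.#..##...##
.#.###..#.#.#
.#..#.###.#..
.####..#..###
..##.#####.##
##....###...#

##....###...#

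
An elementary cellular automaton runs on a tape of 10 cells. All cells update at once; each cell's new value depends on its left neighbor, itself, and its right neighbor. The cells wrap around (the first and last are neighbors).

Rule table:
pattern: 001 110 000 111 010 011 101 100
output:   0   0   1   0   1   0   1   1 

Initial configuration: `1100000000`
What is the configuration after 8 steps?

step 1: 0011111110
step 2: 1000000001
step 3: 0111111100
step 4: 0000000011
step 5: 1111111000
step 6: 0000000110
step 7: 1111110001
step 8: 0000001100

0000001100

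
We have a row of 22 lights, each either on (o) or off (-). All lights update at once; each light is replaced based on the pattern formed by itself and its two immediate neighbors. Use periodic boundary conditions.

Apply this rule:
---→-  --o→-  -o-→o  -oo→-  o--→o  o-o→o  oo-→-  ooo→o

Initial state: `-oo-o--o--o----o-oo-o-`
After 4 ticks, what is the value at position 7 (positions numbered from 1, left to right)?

o

---ooo-oo-oo---oo--ooo
o---o-o--o--o----o--o-
oo--oooo-oo-oo---oo-oo
o-o--oo-o--o--o----o-o
position 7 holds o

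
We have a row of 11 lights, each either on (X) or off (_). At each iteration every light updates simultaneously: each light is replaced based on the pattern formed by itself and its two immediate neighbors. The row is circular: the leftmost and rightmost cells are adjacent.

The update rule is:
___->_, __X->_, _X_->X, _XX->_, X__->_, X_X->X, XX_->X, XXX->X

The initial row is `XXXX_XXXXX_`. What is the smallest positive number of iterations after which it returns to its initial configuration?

iteration 1: _XXXX_XXXXX
iteration 2: X_XXXX_XXXX
iteration 3: XX_XXXX_XXX
iteration 4: XXX_XXXX_XX
iteration 5: XXXX_XXXX_X
iteration 6: XXXXX_XXXX_
iteration 7: _XXXXX_XXXX
iteration 8: X_XXXXX_XXX
iteration 9: XX_XXXXX_XX
iteration 10: XXX_XXXXX_X
iteration 11: XXXX_XXXXX_

11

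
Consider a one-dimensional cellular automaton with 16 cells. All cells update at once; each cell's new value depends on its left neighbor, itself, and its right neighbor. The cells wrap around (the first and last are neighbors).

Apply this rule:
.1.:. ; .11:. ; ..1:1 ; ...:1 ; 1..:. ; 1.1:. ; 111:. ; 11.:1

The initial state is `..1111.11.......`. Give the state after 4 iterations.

11...1..1.111111
.1.11..1........
1...1.1..1111111
1.11....1.......

1.11....1.......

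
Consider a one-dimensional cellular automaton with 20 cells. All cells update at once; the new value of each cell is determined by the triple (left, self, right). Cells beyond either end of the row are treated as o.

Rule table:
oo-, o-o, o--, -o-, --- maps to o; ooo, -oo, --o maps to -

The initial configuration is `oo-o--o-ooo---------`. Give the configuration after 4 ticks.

-oooo-oo--ooooooooo-
o---oo-oo---------oo
ooo--oo-ooooooooo---
--oo--oo--------ooo-

--oo--oo--------ooo-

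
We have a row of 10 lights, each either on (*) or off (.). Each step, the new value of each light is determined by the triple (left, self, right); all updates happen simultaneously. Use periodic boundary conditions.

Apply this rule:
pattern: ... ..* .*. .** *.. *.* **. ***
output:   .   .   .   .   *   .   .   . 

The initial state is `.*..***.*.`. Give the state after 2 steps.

..*......*
*..*......

*..*......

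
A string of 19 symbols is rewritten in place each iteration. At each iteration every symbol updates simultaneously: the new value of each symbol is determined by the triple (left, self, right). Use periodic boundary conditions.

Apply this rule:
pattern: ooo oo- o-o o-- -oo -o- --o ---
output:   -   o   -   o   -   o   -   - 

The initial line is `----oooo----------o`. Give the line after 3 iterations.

o------oo---------o
oo------oo---------
-oo------oo--------

-oo------oo--------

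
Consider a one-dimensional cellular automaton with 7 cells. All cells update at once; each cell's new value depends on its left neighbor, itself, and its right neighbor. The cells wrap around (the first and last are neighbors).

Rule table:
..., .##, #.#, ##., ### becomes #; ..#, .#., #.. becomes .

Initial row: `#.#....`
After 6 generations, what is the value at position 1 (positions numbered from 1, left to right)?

.#..##.
....##.
###.##.
#######
#######  (fixed point — unchanged through generation 6)
position 1 holds #

#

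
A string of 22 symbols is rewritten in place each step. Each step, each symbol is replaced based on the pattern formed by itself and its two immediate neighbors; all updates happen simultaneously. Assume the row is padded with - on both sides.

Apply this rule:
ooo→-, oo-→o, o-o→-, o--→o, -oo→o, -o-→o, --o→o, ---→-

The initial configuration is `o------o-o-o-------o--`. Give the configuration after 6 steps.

o-o--o-o-o-o-oo-o-o-oo

step 1: oo----oo-o-oo-----ooo-
step 2: ooo--ooo-o-ooo---oo-oo
step 3: o-oooo-o-o-o-oo-ooo-oo
step 4: o-o--o-o-o-o-oo-o-o-oo
step 5: o-oooo-o-o-o-oo-o-o-oo
step 6: o-o--o-o-o-o-oo-o-o-oo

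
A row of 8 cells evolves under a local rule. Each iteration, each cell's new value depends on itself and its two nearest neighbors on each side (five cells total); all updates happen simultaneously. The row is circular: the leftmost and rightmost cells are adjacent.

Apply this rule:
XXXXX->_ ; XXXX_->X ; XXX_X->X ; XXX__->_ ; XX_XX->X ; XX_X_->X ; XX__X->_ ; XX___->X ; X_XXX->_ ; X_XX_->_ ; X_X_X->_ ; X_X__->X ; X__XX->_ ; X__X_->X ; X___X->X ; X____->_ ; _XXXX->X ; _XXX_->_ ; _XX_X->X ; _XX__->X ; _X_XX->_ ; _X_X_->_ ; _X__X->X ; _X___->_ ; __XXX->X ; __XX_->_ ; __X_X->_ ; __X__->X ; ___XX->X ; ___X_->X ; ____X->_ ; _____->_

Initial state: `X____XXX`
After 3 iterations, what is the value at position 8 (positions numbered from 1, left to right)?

_X__XXXX
XXX_XXXX
_XXX_X__
position 8 holds _

_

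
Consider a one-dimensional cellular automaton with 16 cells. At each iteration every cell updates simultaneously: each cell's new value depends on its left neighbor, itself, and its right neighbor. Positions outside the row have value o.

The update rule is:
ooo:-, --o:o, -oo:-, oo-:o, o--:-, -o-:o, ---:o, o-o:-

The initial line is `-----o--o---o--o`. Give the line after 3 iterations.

-ooooo-oo-ooo-o-
-----o--o---o-o-
-ooooo-oo-ooo-o-

-ooooo-oo-ooo-o-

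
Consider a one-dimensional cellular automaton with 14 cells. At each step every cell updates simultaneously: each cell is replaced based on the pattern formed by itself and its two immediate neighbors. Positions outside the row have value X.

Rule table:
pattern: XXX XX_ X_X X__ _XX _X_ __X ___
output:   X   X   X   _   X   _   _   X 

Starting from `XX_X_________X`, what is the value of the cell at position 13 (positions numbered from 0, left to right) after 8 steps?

step 1: XXX__XXXXXXX_X
step 2: XXX__XXXXXXXXX
step 3: XXX__XXXXXXXXX  (fixed point — unchanged through step 8)
position 13 holds X

X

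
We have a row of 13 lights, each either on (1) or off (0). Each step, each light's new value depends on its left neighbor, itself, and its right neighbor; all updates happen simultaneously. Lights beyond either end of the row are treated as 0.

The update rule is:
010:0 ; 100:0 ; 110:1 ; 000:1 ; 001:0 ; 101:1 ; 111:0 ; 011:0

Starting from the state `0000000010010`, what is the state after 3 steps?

1111100100001

step 1: 1111111000000
step 2: 0000001011111
step 3: 1111100100001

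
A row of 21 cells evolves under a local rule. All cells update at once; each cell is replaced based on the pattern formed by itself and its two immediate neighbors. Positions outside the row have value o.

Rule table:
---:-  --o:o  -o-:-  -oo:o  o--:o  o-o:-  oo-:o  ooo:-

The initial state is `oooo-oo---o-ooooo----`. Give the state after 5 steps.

-----o-oooooo----o-oo

step 1: ---o-ooo-o--o---oo--o
step 2: o-o--o-o--oo-o-oooooo
step 3: o--oo---oooo---o-----
step 4: oooooo-oo--oo-o-o---o
step 5: -----o-oooooo----o-oo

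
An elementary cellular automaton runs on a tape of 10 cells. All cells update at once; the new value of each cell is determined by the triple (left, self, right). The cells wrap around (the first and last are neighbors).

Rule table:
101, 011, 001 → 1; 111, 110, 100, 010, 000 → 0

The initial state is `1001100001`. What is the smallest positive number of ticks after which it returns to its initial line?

10

tick 1: 0011000011
tick 2: 0110000110
tick 3: 1100001100
tick 4: 1000011001
tick 5: 0000110011
tick 6: 0001100110
tick 7: 0011001100
tick 8: 0110011000
tick 9: 1100110000
tick 10: 1001100001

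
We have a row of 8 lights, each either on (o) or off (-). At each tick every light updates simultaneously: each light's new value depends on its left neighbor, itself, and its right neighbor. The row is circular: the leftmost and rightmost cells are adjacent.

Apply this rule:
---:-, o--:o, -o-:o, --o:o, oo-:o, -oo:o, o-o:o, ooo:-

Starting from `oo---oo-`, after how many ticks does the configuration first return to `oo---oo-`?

6

ooo-oooo
--ooo---
-oo-oo--
ooooooo-
o-----oo
oo---oo-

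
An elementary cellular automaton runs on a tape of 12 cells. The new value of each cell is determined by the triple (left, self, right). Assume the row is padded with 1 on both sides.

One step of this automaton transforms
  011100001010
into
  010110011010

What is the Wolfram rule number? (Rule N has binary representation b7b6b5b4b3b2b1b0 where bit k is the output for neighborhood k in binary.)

94

position 2: 111 → 0  (bit 7 = 0)
position 3: 110 → 1  (bit 6 = 1)
position 0: 101 → 0  (bit 5 = 0)
position 4: 100 → 1  (bit 4 = 1)
position 1: 011 → 1  (bit 3 = 1)
position 8: 010 → 1  (bit 2 = 1)
position 7: 001 → 1  (bit 1 = 1)
position 5: 000 → 0  (bit 0 = 0)
bits b7..b0 = 01011110 = 94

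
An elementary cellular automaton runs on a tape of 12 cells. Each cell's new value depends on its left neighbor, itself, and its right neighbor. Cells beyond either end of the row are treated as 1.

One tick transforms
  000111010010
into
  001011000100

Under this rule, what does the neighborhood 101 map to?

At position 6 the neighborhood is 101; the next row has 0 there.

0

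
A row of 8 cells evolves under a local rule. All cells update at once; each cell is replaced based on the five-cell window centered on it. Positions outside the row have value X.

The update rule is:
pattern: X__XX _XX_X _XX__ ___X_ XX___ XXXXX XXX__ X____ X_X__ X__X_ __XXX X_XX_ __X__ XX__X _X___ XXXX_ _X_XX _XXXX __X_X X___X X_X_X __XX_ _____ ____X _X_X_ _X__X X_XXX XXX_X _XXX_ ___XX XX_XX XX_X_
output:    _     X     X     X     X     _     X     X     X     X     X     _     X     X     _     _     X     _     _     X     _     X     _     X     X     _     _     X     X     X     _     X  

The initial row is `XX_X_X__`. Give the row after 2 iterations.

__X__XX_

iteration 1: _XX_XX__
iteration 2: __X__XX_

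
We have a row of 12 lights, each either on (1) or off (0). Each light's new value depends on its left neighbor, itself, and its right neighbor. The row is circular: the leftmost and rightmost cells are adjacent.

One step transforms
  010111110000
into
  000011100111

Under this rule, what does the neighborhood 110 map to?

At position 7 the neighborhood is 110; the next row has 0 there.

0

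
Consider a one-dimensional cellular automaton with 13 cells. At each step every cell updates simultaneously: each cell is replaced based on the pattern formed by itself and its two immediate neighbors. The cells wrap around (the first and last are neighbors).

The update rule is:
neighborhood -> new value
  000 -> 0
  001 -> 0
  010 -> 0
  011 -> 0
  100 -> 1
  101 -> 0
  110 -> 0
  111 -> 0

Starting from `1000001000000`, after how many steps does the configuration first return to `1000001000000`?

13

0100000100000
0010000010000
0001000001000
0000100000100
0000010000010
0000001000001
1000000100000
0100000010000
0010000001000
0001000000100
0000100000010
0000010000001
1000001000000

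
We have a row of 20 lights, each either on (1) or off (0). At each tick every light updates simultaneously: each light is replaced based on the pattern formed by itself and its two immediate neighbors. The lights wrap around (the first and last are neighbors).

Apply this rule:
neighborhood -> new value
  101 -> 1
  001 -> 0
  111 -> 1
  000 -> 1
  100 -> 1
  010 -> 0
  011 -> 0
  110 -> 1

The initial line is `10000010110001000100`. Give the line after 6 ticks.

tick 1: 01111001011100110010
tick 2: 00111100101110011001
tick 3: 10011110010111001100
tick 4: 01001111001011100110
tick 5: 00100111100101110011
tick 6: 10010011110010111001

10010011110010111001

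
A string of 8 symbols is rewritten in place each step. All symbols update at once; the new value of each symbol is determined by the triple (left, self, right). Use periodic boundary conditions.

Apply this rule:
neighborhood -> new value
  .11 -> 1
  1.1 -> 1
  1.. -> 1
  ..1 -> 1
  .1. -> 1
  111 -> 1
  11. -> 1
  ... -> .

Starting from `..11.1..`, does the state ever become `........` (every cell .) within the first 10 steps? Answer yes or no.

.111111.
11111111
11111111  (fixed point — unchanged through step 10)
step 10 is 11111111, still not uniform .

no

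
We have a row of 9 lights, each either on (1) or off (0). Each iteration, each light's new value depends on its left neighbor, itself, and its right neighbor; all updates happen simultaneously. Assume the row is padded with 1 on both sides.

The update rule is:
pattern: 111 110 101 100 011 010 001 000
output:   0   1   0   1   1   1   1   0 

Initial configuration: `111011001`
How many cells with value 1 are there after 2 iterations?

4

iteration 1: 001011111
iteration 2: 111010000
count of 1: 4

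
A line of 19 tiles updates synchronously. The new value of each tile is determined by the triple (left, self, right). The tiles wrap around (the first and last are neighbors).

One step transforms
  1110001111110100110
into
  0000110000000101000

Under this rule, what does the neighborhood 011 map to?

At position 0 the neighborhood is 011; the next row has 0 there.

0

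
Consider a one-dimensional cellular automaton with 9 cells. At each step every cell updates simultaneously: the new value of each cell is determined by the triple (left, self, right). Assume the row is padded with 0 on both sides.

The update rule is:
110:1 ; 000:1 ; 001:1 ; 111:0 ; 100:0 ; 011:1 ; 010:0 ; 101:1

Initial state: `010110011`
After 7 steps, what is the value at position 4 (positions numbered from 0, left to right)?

0

step 1: 101110111
step 2: 011011101
step 3: 111110110
step 4: 100011110
step 5: 001110010
step 6: 111010100
step 7: 101101001
position 4 holds 0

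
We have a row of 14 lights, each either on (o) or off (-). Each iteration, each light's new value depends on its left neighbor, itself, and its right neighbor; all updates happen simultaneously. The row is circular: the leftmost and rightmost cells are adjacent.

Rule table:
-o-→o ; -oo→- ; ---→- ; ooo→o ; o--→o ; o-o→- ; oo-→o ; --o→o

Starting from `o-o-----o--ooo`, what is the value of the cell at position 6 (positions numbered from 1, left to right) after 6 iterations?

o

o-oo---oooo-oo
o--oo-o-ooo--o
ooo-o-o--oooo-
-oo-o-ooo-ooo-
o-o-o--oo--ooo
o-o-ooo-ooo-oo
position 6 holds o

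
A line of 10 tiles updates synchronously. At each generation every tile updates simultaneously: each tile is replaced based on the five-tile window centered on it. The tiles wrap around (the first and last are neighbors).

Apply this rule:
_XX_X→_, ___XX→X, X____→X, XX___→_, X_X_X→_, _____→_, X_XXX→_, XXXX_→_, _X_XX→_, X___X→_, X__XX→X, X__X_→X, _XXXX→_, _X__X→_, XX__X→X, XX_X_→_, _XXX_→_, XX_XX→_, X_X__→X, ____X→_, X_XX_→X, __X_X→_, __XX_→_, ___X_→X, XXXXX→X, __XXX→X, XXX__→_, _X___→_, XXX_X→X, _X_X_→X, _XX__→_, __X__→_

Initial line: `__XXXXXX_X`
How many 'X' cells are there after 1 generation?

generation 1: _XX_XX_X_X
count of X: 6

6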